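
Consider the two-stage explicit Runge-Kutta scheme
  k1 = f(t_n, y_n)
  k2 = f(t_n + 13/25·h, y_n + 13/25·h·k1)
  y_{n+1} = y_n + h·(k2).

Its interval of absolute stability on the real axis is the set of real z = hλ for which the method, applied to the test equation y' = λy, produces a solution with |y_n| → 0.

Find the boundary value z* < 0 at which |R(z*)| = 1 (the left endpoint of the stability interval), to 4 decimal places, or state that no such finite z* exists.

With y'=λy (z=hλ):
  k1=λy_n ⇒ h·k1=z·y_n;  k2=λ(1+13/25z)y_n ⇒ h·k2=z(1+13/25z)y_n
  y_{n+1}/y_n = 1 + z(1+13/25z) = 1 + z + 13/25z²
  ⇒ R(z) = 1 + z + 13/25z².

Find x<0 with |R(x)|<1.
x=-0.49: |R|=0.6349
R=1: x+13/25x²=0 ⇒ x=−25/13=-1.9231; min R=1−1/(4·13/25)=0.5192>−1
Confirm numerically:
  x=-1.622: |R|=0.74606 <1
  x=-1.409: |R|=0.62335 <1
  x=-1.190: |R|=0.54637 <1
  x=-1.002: |R|=0.52008 <1
  x=-2.207: |R|=1.32584 >1
  x=-2.188: |R|=1.30142 >1
  x=-2.011: |R|=1.09194 >1
So |R|<1 on (-1.9231, 0).

left endpoint -1.9231.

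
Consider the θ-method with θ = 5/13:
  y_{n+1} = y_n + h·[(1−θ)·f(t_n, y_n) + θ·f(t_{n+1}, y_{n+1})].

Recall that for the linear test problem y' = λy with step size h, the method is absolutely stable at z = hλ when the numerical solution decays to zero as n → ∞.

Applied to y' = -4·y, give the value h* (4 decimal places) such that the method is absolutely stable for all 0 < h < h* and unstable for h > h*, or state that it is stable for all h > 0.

(-8.6667,0); λ=-4 ⇒ h* = (26/3)/4 = 2.1667.

With y'=λy (z=hλ):
  y_{n+1} = y_n + z·[8/13·y_n + 5/13·y_{n+1}] ⇒ (1 − 5/13z)y_{n+1} = (1 + 8/13z)y_n
  ⇒ R(z) = (1 + 8/13z)/(1 − 5/13z).

Need |R(x)|<1, x<0.
x=-0.42: |R|=0.6384
R=−1: 1+8/13x = −1+5/13x ⇒ -3/13x=2 ⇒ x=2/(-3/13)=-8.6667
Confirm numerically:
  x=-7.621: |R|=0.93862 <1
  x=-6.925: |R|=0.89029 <1
  x=-6.247: |R|=0.83590 <1
  x=-9.081: |R|=1.02128 >1
  x=-8.853: |R|=1.00976 >1
Stable set (-8.6667, 0).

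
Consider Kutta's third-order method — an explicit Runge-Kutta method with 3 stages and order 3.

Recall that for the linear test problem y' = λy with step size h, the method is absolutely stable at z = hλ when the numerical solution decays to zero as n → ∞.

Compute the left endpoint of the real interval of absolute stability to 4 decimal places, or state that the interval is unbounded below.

left endpoint -2.5127.

With y'=λy (z=hλ):
  order 3, 3-stage ⇒ R(z)=1+z+z^2/2+z^3/6
  (e.g. R(-0.63)=0.52678, |R|=0.52678)

Need |R(x)|<1, x<0.
x=-0.63: |R|=0.5268
|R(-2.78)|=1.4966 |R(-2.75)|=1.4349 |R(-1.09)|=0.2882
Bisect:
  x_lo=-3.0538 |R|=2.1373  x_hi=-0.0891 |R|=0.9148
  mid=-1.57143 |R|=0.01652 →hi
  mid=-2.31260 |R|=0.69988 →hi
  mid=-2.68318 |R|=1.30303 →lo
  mid=-2.49789 |R|=0.97574 →hi
  mid=-2.59054 |R|=1.13256 →lo
  mid=-2.54421 |R|=1.05249 →lo
  mid=-2.52105 |R|=1.01371 →lo
  mid=-2.50947 |R|=0.99462 →hi
  ...
  [-2.51291,-2.51273] ⇒ x*=-2.5127
So |R|<1 on (-2.5127, 0).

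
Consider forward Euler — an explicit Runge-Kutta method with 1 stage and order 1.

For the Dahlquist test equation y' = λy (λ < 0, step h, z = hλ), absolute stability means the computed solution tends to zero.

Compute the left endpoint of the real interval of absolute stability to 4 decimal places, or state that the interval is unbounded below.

left endpoint -2.0000.

Test eqn y'=λy, z=hλ:
  order 1, 1-stage ⇒ R(z)=1+z
  (e.g. R(-0.39)=0.61000, |R|=0.61000)

Solve |R(x)|<1 on ℝ⁻.
x=-0.39: |R|=0.6100
|R(-2.12)|=1.1200 |R(-2.07)|=1.0700 |R(-1.7)|=0.7000
Bisect:
  x_lo=-2.7049 |R|=1.7049  x_hi=-0.2621 |R|=0.7379
  mid=-1.48345 |R|=0.48345 →hi
  mid=-2.09416 |R|=1.09416 →lo
  mid=-1.78881 |R|=0.78881 →hi
  mid=-1.94148 |R|=0.94148 →hi
  mid=-2.01782 |R|=1.01782 →lo
  mid=-1.97965 |R|=0.97965 →hi
  mid=-1.99873 |R|=0.99873 →hi
  mid=-2.00828 |R|=1.00828 →lo
  mid=-2.00350 |R|=1.00350 →lo
  mid=-2.00112 |R|=1.00112 →lo
  ...
  [-2.00008,-1.99993] ⇒ x*=-2.0000
So |R|<1 on (-2.0000, 0).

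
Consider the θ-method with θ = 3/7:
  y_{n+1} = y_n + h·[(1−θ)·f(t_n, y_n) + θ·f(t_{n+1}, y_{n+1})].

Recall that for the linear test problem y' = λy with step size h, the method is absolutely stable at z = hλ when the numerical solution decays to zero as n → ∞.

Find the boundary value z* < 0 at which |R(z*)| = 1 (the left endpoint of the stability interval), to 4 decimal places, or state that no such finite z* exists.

With y'=λy (z=hλ):
  y_{n+1} = y_n + z·[4/7·y_n + 3/7·y_{n+1}] ⇒ (1 − 3/7z)y_{n+1} = (1 + 4/7z)y_n
  so R(z) = (1 + 4/7z)/(1 − 3/7z).

Solve |R(x)|<1 on ℝ⁻.
x=-1.13: |R|=0.2387
R=−1: 1+4/7x = −1+3/7x ⇒ -1/7x=2 ⇒ x=2/(-1/7)=-14.0000
Confirm numerically:
  x=-10.059: |R|=0.89399 <1
  x=-10.008: |R|=0.89218 <1
  x=-7.733: |R|=0.79248 <1
  x=-14.202: |R|=1.00407 >1
  x=-14.094: |R|=1.00191 >1
So |R|<1 on (-14.0000, 0).

left endpoint -14.0000.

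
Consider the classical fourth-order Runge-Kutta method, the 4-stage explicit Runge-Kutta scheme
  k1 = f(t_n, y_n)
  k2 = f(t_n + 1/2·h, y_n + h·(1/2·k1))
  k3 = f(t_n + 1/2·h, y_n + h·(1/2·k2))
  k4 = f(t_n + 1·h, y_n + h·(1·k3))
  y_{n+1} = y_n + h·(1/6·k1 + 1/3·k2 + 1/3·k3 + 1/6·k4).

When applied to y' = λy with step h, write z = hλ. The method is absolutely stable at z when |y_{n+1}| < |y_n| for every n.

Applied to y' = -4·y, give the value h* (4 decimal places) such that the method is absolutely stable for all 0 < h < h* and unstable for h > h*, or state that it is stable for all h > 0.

Test eqn y'=λy, z=hλ:
  order 4, 4-stage ⇒ R(z)=1+z+z^2/2+z^3/6+z^4/24
  (e.g. R(-1.56)=0.27083, |R|=0.27083)

Find x<0 with |R(x)|<1.
x=-1.56: |R|=0.2708
|R(-2.34)|=0.5116 |R(-2.33)|=0.5043 |R(-0.94)|=0.3959
Bisect:
  x_lo=-3.0939 |R|=1.5741  x_hi=-0.3934 |R|=0.6748
  mid=-1.74367 |R|=0.27812 →hi
  mid=-2.41879 |R|=0.57414 →hi
  mid=-2.75634 |R|=0.95722 →hi
  mid=-2.92512 |R|=1.23212 →lo
  mid=-2.84073 |R|=1.08686 →lo
  mid=-2.79854 |R|=1.02016 →lo
  mid=-2.77744 |R|=0.98823 →hi
  mid=-2.78799 |R|=1.00407 →lo
  mid=-2.78272 |R|=0.99612 →hi
  ...
  [-2.78535,-2.78519] ⇒ x*=-2.7853
Interval (-2.7853, 0).

(-2.7853,0); λ=-4 ⇒ h* = 0.6963.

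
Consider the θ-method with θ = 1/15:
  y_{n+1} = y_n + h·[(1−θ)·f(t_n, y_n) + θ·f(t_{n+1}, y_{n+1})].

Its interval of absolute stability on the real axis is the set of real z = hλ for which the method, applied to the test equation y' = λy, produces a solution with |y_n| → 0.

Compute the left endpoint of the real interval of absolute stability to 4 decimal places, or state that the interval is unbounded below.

With y'=λy (z=hλ):
  y_{n+1} = y_n + z·[14/15·y_n + 1/15·y_{n+1}] ⇒ (1 − 1/15z)y_{n+1} = (1 + 14/15z)y_n
  ⇒ R(z) = (1 + 14/15z)/(1 − 1/15z).

Boundary: |R(x)|=1, x<0.
x=-0.67: |R|=0.3586
R=−1: 1+14/15x = −1+1/15x ⇒ -13/15x=2 ⇒ x=2/(-13/15)=-2.3077
Confirm numerically:
  x=-2.117: |R|=0.85517 <1
  x=-2.032: |R|=0.78957 <1
  x=-1.301: |R|=0.19717 <1
  x=-2.806: |R|=1.36381 >1
  x=-2.675: |R|=1.27016 >1
So |R|<1 on (-2.3077, 0).

z* = -2.3077.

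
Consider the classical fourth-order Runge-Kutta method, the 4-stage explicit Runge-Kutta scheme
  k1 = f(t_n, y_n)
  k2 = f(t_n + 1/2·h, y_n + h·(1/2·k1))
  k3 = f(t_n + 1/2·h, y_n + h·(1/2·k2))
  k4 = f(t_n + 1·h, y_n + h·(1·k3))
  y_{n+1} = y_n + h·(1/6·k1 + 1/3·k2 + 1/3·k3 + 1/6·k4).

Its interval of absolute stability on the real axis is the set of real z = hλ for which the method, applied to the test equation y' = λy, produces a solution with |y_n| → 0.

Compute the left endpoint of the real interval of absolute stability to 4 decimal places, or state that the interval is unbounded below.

left endpoint -2.7853.

On y'=λy, z=hλ:
  order 4, 4-stage ⇒ R(z)=1+z+z^2/2+z^3/6+z^4/24
  (e.g. R(-0.63)=0.53334, |R|=0.53334)

Need |R(x)|<1, x<0.
x=-0.63: |R|=0.5333
|R(-2.95)|=1.2781 |R(-2.84)|=1.0857 |R(-2.82)|=1.0536
Bisect:
  x_lo=-3.6128 |R|=3.1525  x_hi=-0.3104 |R|=0.7332
  mid=-1.96157 |R|=0.32125 →hi
  mid=-2.78718 |R|=1.00285 →lo
  mid=-2.37438 |R|=0.53777 →hi
  mid=-2.58078 |R|=0.73297 →hi
  mid=-2.68398 |R|=0.85769 →hi
  mid=-2.73558 |R|=0.92760 →hi
  mid=-2.76138 |R|=0.96454 →hi
  ...
  [-2.78537,-2.78516] ⇒ x*=-2.7853
So |R|<1 on (-2.7853, 0).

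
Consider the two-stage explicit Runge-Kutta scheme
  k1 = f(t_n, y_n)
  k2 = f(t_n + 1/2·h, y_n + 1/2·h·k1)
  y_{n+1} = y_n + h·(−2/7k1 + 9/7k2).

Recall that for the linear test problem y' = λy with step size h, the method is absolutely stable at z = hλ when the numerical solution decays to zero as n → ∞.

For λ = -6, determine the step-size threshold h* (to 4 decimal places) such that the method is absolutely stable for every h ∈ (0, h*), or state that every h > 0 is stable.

(-1.5556,0); λ=-6 ⇒ h* = (14/9)/6 = 0.2593.

On y'=λy, z=hλ:
  k1=λy_n ⇒ h·k1=z·y_n;  k2=λ(1+1/2z)y_n ⇒ h·k2=z(1+1/2z)y_n
  y_{n+1}/y_n = 1 − 2/7z + 9/7z(1+1/2z) = 1 + z + 9/14z²
  ⇒ R(z) = 1 + z + 9/14z².

Solve |R(x)|<1 on ℝ⁻.
x=-0.66: |R|=0.6200
R=1: x+9/14x²=0 ⇒ x=−14/9=-1.5556; min R=1−1/(4·9/14)=0.6111>−1
Confirm numerically:
  x=-1.101: |R|=0.67827 <1
  x=-0.903: |R|=0.62119 <1
  x=-0.716: |R|=0.61356 <1
  x=-1.951: |R|=1.49597 >1
  x=-1.946: |R|=1.48845 >1
So |R|<1 on (-1.5556, 0).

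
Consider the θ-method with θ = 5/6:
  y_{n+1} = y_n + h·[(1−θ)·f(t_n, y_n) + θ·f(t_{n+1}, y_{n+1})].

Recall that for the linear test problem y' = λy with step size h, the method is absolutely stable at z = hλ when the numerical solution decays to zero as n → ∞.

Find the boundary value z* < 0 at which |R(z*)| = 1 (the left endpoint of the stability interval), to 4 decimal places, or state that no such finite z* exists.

(−∞, 0) — no finite endpoint.

On y'=λy, z=hλ:
  y_{n+1} = y_n + z·[1/6·y_n + 5/6·y_{n+1}] ⇒ (1 − 5/6z)y_{n+1} = (1 + 1/6z)y_n
  so R(z) = (1 + 1/6z)/(1 − 5/6z).

Need |R(x)|<1, x<0.
x=-1.05: |R|=0.4400
x=-2: |R|=0.2500
x=-10: |R|=0.0714
x=-100: |R|=0.1858
θ=5/6≥1/2 ⇒ |1+1/6x|<|1−5/6x| ∀x<0 ⇒ unbounded interval.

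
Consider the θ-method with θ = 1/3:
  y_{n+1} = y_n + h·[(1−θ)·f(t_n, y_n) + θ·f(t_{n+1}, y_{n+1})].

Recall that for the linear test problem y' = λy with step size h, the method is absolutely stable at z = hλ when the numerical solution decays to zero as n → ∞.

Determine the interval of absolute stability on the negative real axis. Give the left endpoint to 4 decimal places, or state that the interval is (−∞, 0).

(-6.0000, 0).

Set f=λy, z=hλ:
  y_{n+1} = y_n + z·[2/3·y_n + 1/3·y_{n+1}] ⇒ (1 − 1/3z)y_{n+1} = (1 + 2/3z)y_n
  so R(z) = (1 + 2/3z)/(1 − 1/3z).

Boundary: |R(x)|=1, x<0.
x=-1.39: |R|=0.0501
R=−1: 1+2/3x = −1+1/3x ⇒ -1/3x=2 ⇒ x=2/(-1/3)=-6.0000
Confirm numerically:
  x=-4.726: |R|=0.83510 <1
  x=-4.607: |R|=0.81688 <1
  x=-2.564: |R|=0.38246 <1
  x=-6.310: |R|=1.03330 >1
  x=-6.216: |R|=1.02344 >1
Interval (-6.0000, 0).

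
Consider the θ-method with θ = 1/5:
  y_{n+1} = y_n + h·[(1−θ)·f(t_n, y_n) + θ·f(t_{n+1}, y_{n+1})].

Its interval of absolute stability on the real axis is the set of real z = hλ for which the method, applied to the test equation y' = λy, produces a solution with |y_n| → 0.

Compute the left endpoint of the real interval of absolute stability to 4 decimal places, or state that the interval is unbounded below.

left endpoint -3.3333.

With y'=λy (z=hλ):
  y_{n+1} = y_n + z·[4/5·y_n + 1/5·y_{n+1}] ⇒ (1 − 1/5z)y_{n+1} = (1 + 4/5z)y_n
  Hence R(z) = (1 + 4/5z)/(1 − 1/5z).

Boundary: |R(x)|=1, x<0.
x=-1.08: |R|=0.1118
R=−1: 1+4/5x = −1+1/5x ⇒ -3/5x=2 ⇒ x=2/(-3/5)=-3.3333
Confirm numerically:
  x=-2.261: |R|=0.55695 <1
  x=-1.566: |R|=0.19251 <1
  x=-1.396: |R|=0.09131 <1
  x=-3.834: |R|=1.17002 >1
  x=-3.689: |R|=1.12280 >1
  x=-3.481: |R|=1.05223 >1
Interval (-3.3333, 0).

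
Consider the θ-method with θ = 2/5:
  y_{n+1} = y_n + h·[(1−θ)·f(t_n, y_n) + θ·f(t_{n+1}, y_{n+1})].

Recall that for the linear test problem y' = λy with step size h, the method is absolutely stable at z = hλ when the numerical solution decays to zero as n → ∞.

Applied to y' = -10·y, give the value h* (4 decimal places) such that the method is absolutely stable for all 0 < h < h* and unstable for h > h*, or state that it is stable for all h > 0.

With y'=λy (z=hλ):
  y_{n+1} = y_n + z·[3/5·y_n + 2/5·y_{n+1}] ⇒ (1 − 2/5z)y_{n+1} = (1 + 3/5z)y_n
  ⇒ R(z) = (1 + 3/5z)/(1 − 2/5z).

Boundary: |R(x)|=1, x<0.
x=-0.85: |R|=0.3657
R=−1: 1+3/5x = −1+2/5x ⇒ -1/5x=2 ⇒ x=2/(-1/5)=-10.0000
Confirm numerically:
  x=-8.264: |R|=0.91936 <1
  x=-5.339: |R|=0.70270 <1
  x=-4.915: |R|=0.65711 <1
  x=-10.509: |R|=1.01956 >1
  x=-10.150: |R|=1.00593 >1
  x=-10.060: |R|=1.00239 >1
Stable set (-10.0000, 0).

(-10.0000,0); λ=-10 ⇒ h* = (10)/10 = 1.0000.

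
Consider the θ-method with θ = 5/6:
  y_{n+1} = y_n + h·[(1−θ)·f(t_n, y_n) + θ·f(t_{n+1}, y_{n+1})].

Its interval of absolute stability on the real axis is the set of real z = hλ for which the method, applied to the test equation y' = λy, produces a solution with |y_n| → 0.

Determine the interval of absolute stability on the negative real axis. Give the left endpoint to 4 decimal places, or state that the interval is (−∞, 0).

interval (−∞, 0).

Set f=λy, z=hλ:
  y_{n+1} = y_n + z·[1/6·y_n + 5/6·y_{n+1}] ⇒ (1 − 5/6z)y_{n+1} = (1 + 1/6z)y_n
  Hence R(z) = (1 + 1/6z)/(1 − 5/6z).

Solve |R(x)|<1 on ℝ⁻.
x=-0.35: |R|=0.7290
x=-2: |R|=0.2500
x=-10: |R|=0.0714
x=-100: |R|=0.1858
θ=5/6≥1/2 ⇒ |1+1/6x|<|1−5/6x| ∀x<0 ⇒ unbounded interval.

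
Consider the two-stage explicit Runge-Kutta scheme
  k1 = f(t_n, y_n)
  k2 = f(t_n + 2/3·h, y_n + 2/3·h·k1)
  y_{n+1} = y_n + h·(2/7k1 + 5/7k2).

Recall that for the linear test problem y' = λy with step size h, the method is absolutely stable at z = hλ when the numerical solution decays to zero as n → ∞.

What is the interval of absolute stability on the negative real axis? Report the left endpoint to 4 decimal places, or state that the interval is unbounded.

z∈(-2.1000,0).

Set f=λy, z=hλ:
  k1=λy_n ⇒ h·k1=z·y_n;  k2=λ(1+2/3z)y_n ⇒ h·k2=z(1+2/3z)y_n
  y_{n+1}/y_n = 1 + 2/7z + 5/7z(1+2/3z) = 1 + z + 10/21z²
  R(z) = 1 + z + 10/21z².

Find x<0 with |R(x)|<1.
x=-0.99: |R|=0.4767
R=1: x+10/21x²=0 ⇒ x=−21/10=-2.1000; min R=1−1/(4·10/21)=0.4750>−1
Confirm numerically:
  x=-1.959: |R|=0.86847 <1
  x=-1.690: |R|=0.67005 <1
  x=-1.107: |R|=0.47655 <1
  x=-2.547: |R|=1.54215 >1
  x=-2.516: |R|=1.49841 >1
  x=-2.493: |R|=1.46655 >1
Stable set (-2.1000, 0).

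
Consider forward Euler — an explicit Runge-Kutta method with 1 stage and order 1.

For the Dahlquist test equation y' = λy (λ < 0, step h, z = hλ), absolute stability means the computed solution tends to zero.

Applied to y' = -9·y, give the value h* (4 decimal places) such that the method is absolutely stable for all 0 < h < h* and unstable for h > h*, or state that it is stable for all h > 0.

(-2.0000,0); λ=-9 ⇒ h* = 0.2222.

Test eqn y'=λy, z=hλ:
  order 1, 1-stage ⇒ R(z)=1+z
  (e.g. R(-1.15)=-0.15000, |R|=0.15000)

Solve |R(x)|<1 on ℝ⁻.
x=-1.15: |R|=0.1500
|R(-2.37)|=1.3700 |R(-2.3)|=1.3000 |R(-0.6)|=0.4000
Bisect:
  x_lo=-2.4186 |R|=1.4186  x_hi=-0.0727 |R|=0.9273
  mid=-1.24562 |R|=0.24562 →hi
  mid=-1.83210 |R|=0.83210 →hi
  mid=-2.12534 |R|=1.12534 →lo
  mid=-1.97872 |R|=0.97872 →hi
  mid=-2.05203 |R|=1.05203 →lo
  mid=-2.01537 |R|=1.01537 →lo
  mid=-1.99705 |R|=0.99705 →hi
  mid=-2.00621 |R|=1.00621 →lo
  mid=-2.00163 |R|=1.00163 →lo
  ...
  [-2.00005,-1.99991] ⇒ x*=-2.0000
Stable set (-2.0000, 0).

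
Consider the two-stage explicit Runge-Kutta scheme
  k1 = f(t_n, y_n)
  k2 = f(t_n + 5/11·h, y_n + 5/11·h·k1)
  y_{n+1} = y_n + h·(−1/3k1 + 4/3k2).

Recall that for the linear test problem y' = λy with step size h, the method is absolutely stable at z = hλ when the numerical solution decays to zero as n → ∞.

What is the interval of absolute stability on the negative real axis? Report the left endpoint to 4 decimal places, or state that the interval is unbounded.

Test eqn y'=λy, z=hλ:
  k1=λy_n ⇒ h·k1=z·y_n;  k2=λ(1+5/11z)y_n ⇒ h·k2=z(1+5/11z)y_n
  y_{n+1}/y_n = 1 − 1/3z + 4/3z(1+5/11z) = 1 + z + 20/33z²
  Hence R(z) = 1 + z + 20/33z².

Solve |R(x)|<1 on ℝ⁻.
x=-0.44: |R|=0.6773
R=1: x+20/33x²=0 ⇒ x=−33/20=-1.6500; min R=1−1/(4·20/33)=0.5875>−1
Confirm numerically:
  x=-1.562: |R|=0.91669 <1
  x=-1.428: |R|=0.80787 <1
  x=-0.709: |R|=0.59566 <1
  x=-2.244: |R|=1.80784 >1
  x=-2.122: |R|=1.60702 >1
  x=-1.826: |R|=1.19477 >1
Stable set (-1.6500, 0).

z∈(-1.6500,0).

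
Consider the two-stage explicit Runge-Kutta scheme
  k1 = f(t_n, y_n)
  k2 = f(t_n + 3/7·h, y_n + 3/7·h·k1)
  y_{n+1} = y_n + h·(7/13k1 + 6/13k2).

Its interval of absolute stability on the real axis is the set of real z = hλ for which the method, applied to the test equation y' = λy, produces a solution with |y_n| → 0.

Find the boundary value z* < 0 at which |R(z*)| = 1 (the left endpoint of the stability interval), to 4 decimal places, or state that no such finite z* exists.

z* = -5.0556.

On y'=λy, z=hλ:
  k1=λy_n ⇒ h·k1=z·y_n;  k2=λ(1+3/7z)y_n ⇒ h·k2=z(1+3/7z)y_n
  y_{n+1}/y_n = 1 + 7/13z + 6/13z(1+3/7z) = 1 + z + 18/91z²
  so R(z) = 1 + z + 18/91z².

Boundary: |R(x)|=1, x<0.
x=-1.76: |R|=0.1473
R=1: x+18/91x²=0 ⇒ x=−91/18=-5.0556; min R=1−1/(4·18/91)=-0.2639>−1
Confirm numerically:
  x=-4.076: |R|=0.21024 <1
  x=-3.756: |R|=0.03450 <1
  x=-3.470: |R|=0.08828 <1
  x=-3.450: |R|=0.09566 <1
  x=-5.632: |R|=1.64217 >1
  x=-5.219: |R|=1.16873 >1
Stable set (-5.0556, 0).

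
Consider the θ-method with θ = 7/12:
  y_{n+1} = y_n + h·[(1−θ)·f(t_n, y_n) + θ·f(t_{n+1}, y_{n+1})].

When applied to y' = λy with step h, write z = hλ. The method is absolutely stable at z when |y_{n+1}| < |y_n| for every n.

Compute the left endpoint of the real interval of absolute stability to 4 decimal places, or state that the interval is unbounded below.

On y'=λy, z=hλ:
  y_{n+1} = y_n + z·[5/12·y_n + 7/12·y_{n+1}] ⇒ (1 − 7/12z)y_{n+1} = (1 + 5/12z)y_n
  ⇒ R(z) = (1 + 5/12z)/(1 − 7/12z).

Find x<0 with |R(x)|<1.
x=-0.31: |R|=0.7375
x=-2: |R|=0.0769
x=-10: |R|=0.4634
x=-100: |R|=0.6854
θ=7/12≥1/2 ⇒ |1+5/12x|<|1−7/12x| ∀x<0 ⇒ interval (−∞,0).

interval (−∞, 0).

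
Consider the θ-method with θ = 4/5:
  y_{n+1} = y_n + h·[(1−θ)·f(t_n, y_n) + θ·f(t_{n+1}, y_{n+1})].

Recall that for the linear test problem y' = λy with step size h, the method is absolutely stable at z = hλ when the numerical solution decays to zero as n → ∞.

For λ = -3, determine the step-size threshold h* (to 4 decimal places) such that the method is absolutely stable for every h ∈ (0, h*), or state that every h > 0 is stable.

interval (−∞, 0). Any h>0 works for λ=-3.

Set f=λy, z=hλ:
  y_{n+1} = y_n + z·[1/5·y_n + 4/5·y_{n+1}] ⇒ (1 − 4/5z)y_{n+1} = (1 + 1/5z)y_n
  R(z) = (1 + 1/5z)/(1 − 4/5z).

Find x<0 with |R(x)|<1.
x=-0.86: |R|=0.4905
x=-2: |R|=0.2308
x=-10: |R|=0.1111
x=-100: |R|=0.2346
θ=4/5≥1/2 ⇒ |1+1/5x|<|1−4/5x| ∀x<0 ⇒ interval (−∞,0).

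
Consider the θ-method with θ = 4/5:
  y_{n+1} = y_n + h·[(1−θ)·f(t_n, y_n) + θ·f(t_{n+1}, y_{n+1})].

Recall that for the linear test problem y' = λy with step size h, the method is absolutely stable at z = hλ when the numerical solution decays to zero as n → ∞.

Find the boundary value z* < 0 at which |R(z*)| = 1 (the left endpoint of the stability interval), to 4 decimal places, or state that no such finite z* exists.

unbounded; (−∞, 0).

With y'=λy (z=hλ):
  y_{n+1} = y_n + z·[1/5·y_n + 4/5·y_{n+1}] ⇒ (1 − 4/5z)y_{n+1} = (1 + 1/5z)y_n
  so R(z) = (1 + 1/5z)/(1 − 4/5z).

Boundary: |R(x)|=1, x<0.
x=-0.42: |R|=0.6856
x=-2: |R|=0.2308
x=-10: |R|=0.1111
x=-100: |R|=0.2346
θ=4/5≥1/2 ⇒ |1+1/5x|<|1−4/5x| ∀x<0 ⇒ stable on all of ℝ⁻.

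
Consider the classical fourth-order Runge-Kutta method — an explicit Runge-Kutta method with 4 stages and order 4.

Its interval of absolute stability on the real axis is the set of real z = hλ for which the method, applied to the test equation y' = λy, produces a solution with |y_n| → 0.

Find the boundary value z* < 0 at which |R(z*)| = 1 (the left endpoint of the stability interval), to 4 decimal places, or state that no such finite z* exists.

left endpoint -2.7853.

Set f=λy, z=hλ:
  order 4, 4-stage ⇒ R(z)=1+z+z^2/2+z^3/6+z^4/24
  (e.g. R(-0.32)=0.72618, |R|=0.72618)

Find x<0 with |R(x)|<1.
x=-0.32: |R|=0.7262
|R(-3.12)|=1.6336 |R(-0.81)|=0.4474 |R(-0.74)|=0.4788
Bisect:
  x_lo=-3.1090 |R|=1.6082  x_hi=-0.1313 |R|=0.8770
  mid=-1.62011 |R|=0.27059 →hi
  mid=-2.36454 |R|=0.53010 →hi
  mid=-2.73676 |R|=0.92925 →hi
  mid=-2.92286 |R|=1.22801 →lo
  mid=-2.82981 |R|=1.06922 →lo
  mid=-2.78328 |R|=0.99697 →hi
  mid=-2.80655 |R|=1.03252 →lo
  mid=-2.79491 |R|=1.01460 →lo
  mid=-2.78910 |R|=1.00575 →lo
  ...
  [-2.78546,-2.78528] ⇒ x*=-2.7853
Interval (-2.7853, 0).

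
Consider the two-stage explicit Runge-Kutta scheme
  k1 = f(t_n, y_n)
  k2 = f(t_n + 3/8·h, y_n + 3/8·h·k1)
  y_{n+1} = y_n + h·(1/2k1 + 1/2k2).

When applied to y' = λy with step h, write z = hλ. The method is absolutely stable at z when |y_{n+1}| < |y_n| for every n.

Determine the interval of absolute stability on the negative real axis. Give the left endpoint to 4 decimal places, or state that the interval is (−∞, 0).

z∈(-5.3333,0).

Set f=λy, z=hλ:
  k1=λy_n ⇒ h·k1=z·y_n;  k2=λ(1+3/8z)y_n ⇒ h·k2=z(1+3/8z)y_n
  y_{n+1}/y_n = 1 + 1/2z + 1/2z(1+3/8z) = 1 + z + 3/16z²
  ⇒ R(z) = 1 + z + 3/16z².

Solve |R(x)|<1 on ℝ⁻.
x=-0.68: |R|=0.4067
R=1: x+3/16x²=0 ⇒ x=−16/3=-5.3333; min R=1−1/(4·3/16)=-0.3333>−1
Confirm numerically:
  x=-4.122: |R|=0.06379 <1
  x=-3.158: |R|=0.28807 <1
  x=-2.871: |R|=0.32550 <1
  x=-2.360: |R|=0.31570 <1
  x=-5.898: |R|=1.62445 >1
  x=-5.619: |R|=1.30097 >1
  x=-5.482: |R|=1.15281 >1
Stable set (-5.3333, 0).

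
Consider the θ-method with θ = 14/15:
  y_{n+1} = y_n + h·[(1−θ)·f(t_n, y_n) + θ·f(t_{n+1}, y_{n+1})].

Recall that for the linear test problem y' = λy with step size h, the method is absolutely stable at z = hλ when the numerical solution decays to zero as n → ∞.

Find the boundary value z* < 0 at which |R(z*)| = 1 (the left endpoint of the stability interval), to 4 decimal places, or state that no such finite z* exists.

On y'=λy, z=hλ:
  y_{n+1} = y_n + z·[1/15·y_n + 14/15·y_{n+1}] ⇒ (1 − 14/15z)y_{n+1} = (1 + 1/15z)y_n
  ⇒ R(z) = (1 + 1/15z)/(1 − 14/15z).

Solve |R(x)|<1 on ℝ⁻.
x=-0.8: |R|=0.5420
x=-2: |R|=0.3023
x=-10: |R|=0.0323
x=-100: |R|=0.0601
θ=14/15≥1/2 ⇒ |1+1/15x|<|1−14/15x| ∀x<0 ⇒ stable on all of ℝ⁻.

unbounded; (−∞, 0).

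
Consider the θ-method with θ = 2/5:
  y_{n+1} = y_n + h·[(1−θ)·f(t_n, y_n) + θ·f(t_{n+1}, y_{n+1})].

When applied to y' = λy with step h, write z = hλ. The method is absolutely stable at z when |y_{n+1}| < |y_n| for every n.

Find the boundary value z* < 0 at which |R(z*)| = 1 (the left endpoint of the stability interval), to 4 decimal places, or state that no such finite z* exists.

Test eqn y'=λy, z=hλ:
  y_{n+1} = y_n + z·[3/5·y_n + 2/5·y_{n+1}] ⇒ (1 − 2/5z)y_{n+1} = (1 + 3/5z)y_n
  Hence R(z) = (1 + 3/5z)/(1 − 2/5z).

Need |R(x)|<1, x<0.
x=-0.68: |R|=0.4654
R=−1: 1+3/5x = −1+2/5x ⇒ -1/5x=2 ⇒ x=2/(-1/5)=-10.0000
Confirm numerically:
  x=-8.683: |R|=0.94112 <1
  x=-7.323: |R|=0.86374 <1
  x=-7.098: |R|=0.84882 <1
  x=-10.482: |R|=1.01856 >1
  x=-10.307: |R|=1.01199 >1
Interval (-10.0000, 0).

left endpoint -10.0000.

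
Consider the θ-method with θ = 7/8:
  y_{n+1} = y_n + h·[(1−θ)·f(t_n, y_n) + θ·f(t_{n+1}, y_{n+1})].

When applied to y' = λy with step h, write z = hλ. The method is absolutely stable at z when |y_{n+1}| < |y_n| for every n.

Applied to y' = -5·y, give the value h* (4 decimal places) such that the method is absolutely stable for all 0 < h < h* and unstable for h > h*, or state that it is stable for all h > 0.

Test eqn y'=λy, z=hλ:
  y_{n+1} = y_n + z·[1/8·y_n + 7/8·y_{n+1}] ⇒ (1 − 7/8z)y_{n+1} = (1 + 1/8z)y_n
  R(z) = (1 + 1/8z)/(1 − 7/8z).

Find x<0 with |R(x)|<1.
x=-1.08: |R|=0.4447
x=-2: |R|=0.2727
x=-10: |R|=0.0256
x=-100: |R|=0.1299
θ=7/8≥1/2 ⇒ |1+1/8x|<|1−7/8x| ∀x<0 ⇒ unbounded interval.

interval (−∞, 0). Any h>0 works for λ=-5.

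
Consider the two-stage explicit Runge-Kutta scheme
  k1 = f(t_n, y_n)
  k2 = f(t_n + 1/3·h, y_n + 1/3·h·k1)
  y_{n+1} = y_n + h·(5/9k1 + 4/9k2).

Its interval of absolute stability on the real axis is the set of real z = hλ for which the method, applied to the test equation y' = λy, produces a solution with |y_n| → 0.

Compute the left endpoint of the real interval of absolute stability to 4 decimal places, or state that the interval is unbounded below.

Test eqn y'=λy, z=hλ:
  k1=λy_n ⇒ h·k1=z·y_n;  k2=λ(1+1/3z)y_n ⇒ h·k2=z(1+1/3z)y_n
  y_{n+1}/y_n = 1 + 5/9z + 4/9z(1+1/3z) = 1 + z + 4/27z²
  so R(z) = 1 + z + 4/27z².

Need |R(x)|<1, x<0.
x=-0.35: |R|=0.6681
R=1: x+4/27x²=0 ⇒ x=−27/4=-6.7500; min R=1−1/(4·4/27)=-0.6875>−1
Confirm numerically:
  x=-6.660: |R|=0.91120 <1
  x=-6.158: |R|=0.45992 <1
  x=-4.851: |R|=0.36475 <1
  x=-7.084: |R|=1.35053 >1
  x=-6.771: |R|=1.02107 >1
Interval (-6.7500, 0).

left endpoint -6.7500.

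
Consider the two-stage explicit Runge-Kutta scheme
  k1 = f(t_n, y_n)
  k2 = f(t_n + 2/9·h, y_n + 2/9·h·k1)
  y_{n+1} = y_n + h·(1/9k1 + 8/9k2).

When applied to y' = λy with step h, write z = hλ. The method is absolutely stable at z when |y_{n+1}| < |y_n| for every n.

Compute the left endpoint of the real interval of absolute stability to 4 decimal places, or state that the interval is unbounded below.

With y'=λy (z=hλ):
  k1=λy_n ⇒ h·k1=z·y_n;  k2=λ(1+2/9z)y_n ⇒ h·k2=z(1+2/9z)y_n
  y_{n+1}/y_n = 1 + 1/9z + 8/9z(1+2/9z) = 1 + z + 16/81z²
  R(z) = 1 + z + 16/81z².

Find x<0 with |R(x)|<1.
x=-0.9: |R|=0.2600
R=1: x+16/81x²=0 ⇒ x=−81/16=-5.0625; min R=1−1/(4·16/81)=-0.2656>−1
Confirm numerically:
  x=-4.522: |R|=0.51721 <1
  x=-2.688: |R|=0.26077 <1
  x=-2.531: |R|=0.26562 <1
  x=-5.505: |R|=1.48118 >1
  x=-5.348: |R|=1.30160 >1
Stable set (-5.0625, 0).

left endpoint -5.0625.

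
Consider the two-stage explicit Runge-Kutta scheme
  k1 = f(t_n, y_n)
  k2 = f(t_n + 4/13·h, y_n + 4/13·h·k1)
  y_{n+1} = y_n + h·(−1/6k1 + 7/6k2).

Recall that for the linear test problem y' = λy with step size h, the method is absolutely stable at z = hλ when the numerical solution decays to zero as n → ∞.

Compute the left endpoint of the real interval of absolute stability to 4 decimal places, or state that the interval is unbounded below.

left endpoint -2.7857.

Test eqn y'=λy, z=hλ:
  k1=λy_n ⇒ h·k1=z·y_n;  k2=λ(1+4/13z)y_n ⇒ h·k2=z(1+4/13z)y_n
  y_{n+1}/y_n = 1 − 1/6z + 7/6z(1+4/13z) = 1 + z + 14/39z²
  Hence R(z) = 1 + z + 14/39z².

Solve |R(x)|<1 on ℝ⁻.
x=-1.21: |R|=0.3156
R=1: x+14/39x²=0 ⇒ x=−39/14=-2.7857; min R=1−1/(4·14/39)=0.3036>−1
Confirm numerically:
  x=-1.664: |R|=0.32996 <1
  x=-1.624: |R|=0.32275 <1
  x=-1.117: |R|=0.33089 <1
  x=-3.096: |R|=1.34485 >1
  x=-2.938: |R|=1.16061 >1
  x=-2.807: |R|=1.02145 >1
Stable set (-2.7857, 0).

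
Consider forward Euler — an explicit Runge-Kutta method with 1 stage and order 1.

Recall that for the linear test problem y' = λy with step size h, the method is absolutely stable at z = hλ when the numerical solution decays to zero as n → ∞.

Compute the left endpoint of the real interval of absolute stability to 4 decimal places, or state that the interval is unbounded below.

With y'=λy (z=hλ):
  order 1, 1-stage ⇒ R(z)=1+z
  (e.g. R(-0.99)=0.01000, |R|=0.01000)

Need |R(x)|<1, x<0.
x=-0.99: |R|=0.0100
|R(-2.29)|=1.2900 |R(-2.2)|=1.2000 |R(-1.43)|=0.4300
Bisect:
  x_lo=-2.8939 |R|=1.8939  x_hi=-0.3707 |R|=0.6293
  mid=-1.63227 |R|=0.63227 →hi
  mid=-2.26306 |R|=1.26306 →lo
  mid=-1.94767 |R|=0.94767 →hi
  mid=-2.10537 |R|=1.10537 →lo
  mid=-2.02652 |R|=1.02652 →lo
  mid=-1.98709 |R|=0.98709 →hi
  mid=-2.00680 |R|=1.00680 →lo
  mid=-1.99695 |R|=0.99695 →hi
  ...
  [-2.00003,-1.99987] ⇒ x*=-2.0000
Interval (-2.0000, 0).

z* = -2.0000.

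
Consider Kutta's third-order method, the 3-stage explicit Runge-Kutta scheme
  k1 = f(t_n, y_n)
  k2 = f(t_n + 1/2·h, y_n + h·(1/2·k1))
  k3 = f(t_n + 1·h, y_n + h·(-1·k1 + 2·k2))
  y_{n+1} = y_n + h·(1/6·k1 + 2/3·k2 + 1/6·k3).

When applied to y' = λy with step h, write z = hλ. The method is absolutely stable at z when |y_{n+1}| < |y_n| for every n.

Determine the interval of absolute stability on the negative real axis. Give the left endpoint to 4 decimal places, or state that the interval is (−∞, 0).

With y'=λy (z=hλ):
  order 3, 3-stage ⇒ R(z)=1+z+z^2/2+z^3/6
  (e.g. R(-1.36)=0.14556, |R|=0.14556)

Find x<0 with |R(x)|<1.
x=-1.36: |R|=0.1456
|R(-2.47)|=0.9311 |R(-2.31)|=0.6963 |R(-0.56)|=0.5675
Bisect:
  x_lo=-3.3674 |R|=3.0617  x_hi=-0.3150 |R|=0.7294
  mid=-1.84119 |R|=0.18647 →hi
  mid=-2.60429 |R|=1.15699 →lo
  mid=-2.22274 |R|=0.58272 →hi
  mid=-2.41352 |R|=0.84413 →hi
  mid=-2.50891 |R|=0.99370 →hi
  mid=-2.55660 |R|=1.07357 →lo
  mid=-2.53275 |R|=1.03320 →lo
  mid=-2.52083 |R|=1.01334 →lo
  mid=-2.51487 |R|=1.00349 →lo
  ...
  [-2.51282,-2.51263] ⇒ x*=-2.5127
So |R|<1 on (-2.5127, 0).

(-2.5127, 0).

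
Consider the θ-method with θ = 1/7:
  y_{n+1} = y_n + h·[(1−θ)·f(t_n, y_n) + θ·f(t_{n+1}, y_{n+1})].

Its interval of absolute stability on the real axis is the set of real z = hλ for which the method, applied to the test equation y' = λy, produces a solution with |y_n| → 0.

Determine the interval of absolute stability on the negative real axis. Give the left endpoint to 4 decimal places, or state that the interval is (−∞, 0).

z∈(-2.8000,0).

On y'=λy, z=hλ:
  y_{n+1} = y_n + z·[6/7·y_n + 1/7·y_{n+1}] ⇒ (1 − 1/7z)y_{n+1} = (1 + 6/7z)y_n
  ⇒ R(z) = (1 + 6/7z)/(1 − 1/7z).

Find x<0 with |R(x)|<1.
x=-0.66: |R|=0.3969
R=−1: 1+6/7x = −1+1/7x ⇒ -5/7x=2 ⇒ x=2/(-5/7)=-2.8000
Confirm numerically:
  x=-2.544: |R|=0.86588 <1
  x=-2.160: |R|=0.65066 <1
  x=-1.418: |R|=0.17914 <1
  x=-3.364: |R|=1.27210 >1
  x=-2.963: |R|=1.08180 >1
So |R|<1 on (-2.8000, 0).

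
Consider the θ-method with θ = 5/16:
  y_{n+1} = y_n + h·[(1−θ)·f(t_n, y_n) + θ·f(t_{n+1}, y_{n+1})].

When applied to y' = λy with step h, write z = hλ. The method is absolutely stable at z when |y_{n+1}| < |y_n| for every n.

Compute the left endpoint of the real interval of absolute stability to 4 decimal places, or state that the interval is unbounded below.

left endpoint -5.3333.

On y'=λy, z=hλ:
  y_{n+1} = y_n + z·[11/16·y_n + 5/16·y_{n+1}] ⇒ (1 − 5/16z)y_{n+1} = (1 + 11/16z)y_n
  ⇒ R(z) = (1 + 11/16z)/(1 − 5/16z).

Boundary: |R(x)|=1, x<0.
x=-1.09: |R|=0.1869
R=−1: 1+11/16x = −1+5/16x ⇒ -3/8x=2 ⇒ x=2/(-3/8)=-5.3333
Confirm numerically:
  x=-5.123: |R|=0.96967 <1
  x=-3.000: |R|=0.54839 <1
  x=-2.217: |R|=0.30965 <1
  x=-5.861: |R|=1.06988 >1
  x=-5.845: |R|=1.06788 >1
  x=-5.686: |R|=1.04763 >1
Interval (-5.3333, 0).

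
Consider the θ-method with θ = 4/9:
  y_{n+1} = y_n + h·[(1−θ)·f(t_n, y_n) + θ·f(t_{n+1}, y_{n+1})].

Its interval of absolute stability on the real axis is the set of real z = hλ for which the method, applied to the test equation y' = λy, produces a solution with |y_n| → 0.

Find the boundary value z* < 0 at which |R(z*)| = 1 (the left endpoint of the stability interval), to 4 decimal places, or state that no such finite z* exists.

z* = -18.0000.

On y'=λy, z=hλ:
  y_{n+1} = y_n + z·[5/9·y_n + 4/9·y_{n+1}] ⇒ (1 − 4/9z)y_{n+1} = (1 + 5/9z)y_n
  so R(z) = (1 + 5/9z)/(1 − 4/9z).

Need |R(x)|<1, x<0.
x=-1.41: |R|=0.1332
R=−1: 1+5/9x = −1+4/9x ⇒ -1/9x=2 ⇒ x=2/(-1/9)=-18.0000
Confirm numerically:
  x=-17.001: |R|=0.98703 <1
  x=-15.757: |R|=0.96886 <1
  x=-14.403: |R|=0.94600 <1
  x=-18.438: |R|=1.00529 >1
  x=-18.310: |R|=1.00377 >1
  x=-18.306: |R|=1.00372 >1
So |R|<1 on (-18.0000, 0).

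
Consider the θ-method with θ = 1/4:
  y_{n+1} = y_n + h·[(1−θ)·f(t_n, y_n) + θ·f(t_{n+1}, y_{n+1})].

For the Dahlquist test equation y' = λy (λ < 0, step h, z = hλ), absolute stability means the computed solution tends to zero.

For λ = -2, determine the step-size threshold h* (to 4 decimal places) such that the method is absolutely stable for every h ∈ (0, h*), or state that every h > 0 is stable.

(-4.0000,0); λ=-2 ⇒ h* = (4)/2 = 2.0000.

Set f=λy, z=hλ:
  y_{n+1} = y_n + z·[3/4·y_n + 1/4·y_{n+1}] ⇒ (1 − 1/4z)y_{n+1} = (1 + 3/4z)y_n
  Hence R(z) = (1 + 3/4z)/(1 − 1/4z).

Find x<0 with |R(x)|<1.
x=-0.69: |R|=0.4115
R=−1: 1+3/4x = −1+1/4x ⇒ -1/2x=2 ⇒ x=2/(-1/2)=-4.0000
Confirm numerically:
  x=-3.691: |R|=0.91965 <1
  x=-3.481: |R|=0.86125 <1
  x=-2.733: |R|=0.62364 <1
  x=-2.172: |R|=0.40765 <1
  x=-4.394: |R|=1.09388 >1
  x=-4.243: |R|=1.05896 >1
  x=-4.113: |R|=1.02786 >1
So |R|<1 on (-4.0000, 0).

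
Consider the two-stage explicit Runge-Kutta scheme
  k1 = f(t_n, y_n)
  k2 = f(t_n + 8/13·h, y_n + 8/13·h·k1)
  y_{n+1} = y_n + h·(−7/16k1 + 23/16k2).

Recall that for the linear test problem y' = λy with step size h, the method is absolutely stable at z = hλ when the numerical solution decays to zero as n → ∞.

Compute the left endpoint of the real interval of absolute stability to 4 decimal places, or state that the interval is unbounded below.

With y'=λy (z=hλ):
  k1=λy_n ⇒ h·k1=z·y_n;  k2=λ(1+8/13z)y_n ⇒ h·k2=z(1+8/13z)y_n
  y_{n+1}/y_n = 1 − 7/16z + 23/16z(1+8/13z) = 1 + z + 23/26z²
  ⇒ R(z) = 1 + z + 23/26z².

Solve |R(x)|<1 on ℝ⁻.
x=-1.03: |R|=0.9085
R=1: x+23/26x²=0 ⇒ x=−26/23=-1.1304; min R=1−1/(4·23/26)=0.7174>−1
Confirm numerically:
  x=-0.846: |R|=0.78713 <1
  x=-0.830: |R|=0.77941 <1
  x=-0.483: |R|=0.72337 <1
  x=-1.723: |R|=1.90318 >1
  x=-1.383: |R|=1.30899 >1
So |R|<1 on (-1.1304, 0).

left endpoint -1.1304.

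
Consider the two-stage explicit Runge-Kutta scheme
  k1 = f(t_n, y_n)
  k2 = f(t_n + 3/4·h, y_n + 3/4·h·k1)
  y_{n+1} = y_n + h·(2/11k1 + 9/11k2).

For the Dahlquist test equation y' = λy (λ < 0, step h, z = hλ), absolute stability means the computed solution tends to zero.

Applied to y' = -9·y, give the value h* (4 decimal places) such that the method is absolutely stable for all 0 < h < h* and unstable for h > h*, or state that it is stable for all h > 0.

On y'=λy, z=hλ:
  k1=λy_n ⇒ h·k1=z·y_n;  k2=λ(1+3/4z)y_n ⇒ h·k2=z(1+3/4z)y_n
  y_{n+1}/y_n = 1 + 2/11z + 9/11z(1+3/4z) = 1 + z + 27/44z²
  Hence R(z) = 1 + z + 27/44z².

Boundary: |R(x)|=1, x<0.
x=-1.21: |R|=0.6884
R=1: x+27/44x²=0 ⇒ x=−44/27=-1.6296; min R=1−1/(4·27/44)=0.5926>−1
Confirm numerically:
  x=-1.338: |R|=0.76056 <1
  x=-1.241: |R|=0.70405 <1
  x=-0.958: |R|=0.60517 <1
  x=-0.831: |R|=0.59275 <1
  x=-2.065: |R|=1.55168 >1
  x=-1.882: |R|=1.29145 >1
  x=-1.731: |R|=1.10768 >1
Stable set (-1.6296, 0).

(-1.6296,0); λ=-9 ⇒ h* = (44/27)/9 = 0.1811.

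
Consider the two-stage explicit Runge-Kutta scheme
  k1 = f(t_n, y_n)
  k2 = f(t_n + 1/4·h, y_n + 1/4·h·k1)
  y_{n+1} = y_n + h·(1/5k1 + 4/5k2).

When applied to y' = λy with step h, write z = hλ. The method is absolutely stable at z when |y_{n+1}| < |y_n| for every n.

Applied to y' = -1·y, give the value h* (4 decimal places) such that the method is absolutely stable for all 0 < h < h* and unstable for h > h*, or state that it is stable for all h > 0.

With y'=λy (z=hλ):
  k1=λy_n ⇒ h·k1=z·y_n;  k2=λ(1+1/4z)y_n ⇒ h·k2=z(1+1/4z)y_n
  y_{n+1}/y_n = 1 + 1/5z + 4/5z(1+1/4z) = 1 + z + 1/5z²
  Hence R(z) = 1 + z + 1/5z².

Boundary: |R(x)|=1, x<0.
x=-0.75: |R|=0.3625
R=1: x+1/5x²=0 ⇒ x=−5=-5.0000; min R=1−1/(4·1/5)=-0.2500>−1
Confirm numerically:
  x=-4.654: |R|=0.67794 <1
  x=-4.469: |R|=0.52539 <1
  x=-3.399: |R|=0.08836 <1
  x=-2.745: |R|=0.23799 <1
  x=-5.372: |R|=1.39968 >1
  x=-5.282: |R|=1.29790 >1
  x=-5.268: |R|=1.28236 >1
Interval (-5.0000, 0).

(-5.0000,0); λ=-1 ⇒ h* = (5)/1 = 5.0000.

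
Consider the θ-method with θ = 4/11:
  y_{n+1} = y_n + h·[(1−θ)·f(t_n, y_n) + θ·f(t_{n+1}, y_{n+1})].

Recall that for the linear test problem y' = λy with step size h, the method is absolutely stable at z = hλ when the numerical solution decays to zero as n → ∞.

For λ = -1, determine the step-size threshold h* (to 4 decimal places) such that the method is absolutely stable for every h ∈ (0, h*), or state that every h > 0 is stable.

(-7.3333,0); λ=-1 ⇒ h* = (22/3)/1 = 7.3333.

On y'=λy, z=hλ:
  y_{n+1} = y_n + z·[7/11·y_n + 4/11·y_{n+1}] ⇒ (1 − 4/11z)y_{n+1} = (1 + 7/11z)y_n
  ⇒ R(z) = (1 + 7/11z)/(1 − 4/11z).

Solve |R(x)|<1 on ℝ⁻.
x=-0.34: |R|=0.6974
R=−1: 1+7/11x = −1+4/11x ⇒ -3/11x=2 ⇒ x=2/(-3/11)=-7.3333
Confirm numerically:
  x=-6.813: |R|=0.95919 <1
  x=-6.026: |R|=0.88827 <1
  x=-4.078: |R|=0.64243 <1
  x=-7.741: |R|=1.02914 >1
  x=-7.596: |R|=1.01904 >1
  x=-7.492: |R|=1.01162 >1
Stable set (-7.3333, 0).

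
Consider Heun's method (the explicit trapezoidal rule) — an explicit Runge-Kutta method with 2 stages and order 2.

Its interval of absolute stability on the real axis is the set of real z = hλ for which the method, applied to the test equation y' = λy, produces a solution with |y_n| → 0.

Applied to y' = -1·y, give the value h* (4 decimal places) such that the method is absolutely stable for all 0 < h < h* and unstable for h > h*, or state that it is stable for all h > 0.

On y'=λy, z=hλ:
  order 2, 2-stage ⇒ R(z)=1+z+z^2/2
  (e.g. R(-1.56)=0.65680, |R|=0.65680)

Need |R(x)|<1, x<0.
x=-1.56: |R|=0.6568
|R(-2.01)|=1.0100 |R(-1.98)|=0.9802 |R(-1.56)|=0.6568
Bisect:
  x_lo=-2.7032 |R|=1.9504  x_hi=-0.1362 |R|=0.8730
  mid=-1.41971 |R|=0.58808 →hi
  mid=-2.06144 |R|=1.06333 →lo
  mid=-1.74057 |R|=0.77423 →hi
  mid=-1.90101 |R|=0.90591 →hi
  mid=-1.98123 |R|=0.98140 →hi
  mid=-2.02133 |R|=1.02156 →lo
  mid=-2.00128 |R|=1.00128 →lo
  ...
  [-2.00003,-1.99987] ⇒ x*=-2.0000
Interval (-2.0000, 0).

(-2.0000,0); λ=-1 ⇒ h* = 2.0000.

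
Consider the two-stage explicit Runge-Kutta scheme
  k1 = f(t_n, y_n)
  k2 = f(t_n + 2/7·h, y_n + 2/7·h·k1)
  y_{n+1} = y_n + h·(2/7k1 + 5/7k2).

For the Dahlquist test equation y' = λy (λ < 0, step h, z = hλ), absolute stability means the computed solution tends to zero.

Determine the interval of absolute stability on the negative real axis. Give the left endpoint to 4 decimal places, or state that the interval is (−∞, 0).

On y'=λy, z=hλ:
  k1=λy_n ⇒ h·k1=z·y_n;  k2=λ(1+2/7z)y_n ⇒ h·k2=z(1+2/7z)y_n
  y_{n+1}/y_n = 1 + 2/7z + 5/7z(1+2/7z) = 1 + z + 10/49z²
  so R(z) = 1 + z + 10/49z².

Boundary: |R(x)|=1, x<0.
x=-1.18: |R|=0.1042
R=1: x+10/49x²=0 ⇒ x=−49/10=-4.9000; min R=1−1/(4·10/49)=-0.2250>−1
Confirm numerically:
  x=-2.798: |R|=0.20028 <1
  x=-2.742: |R|=0.20760 <1
  x=-2.387: |R|=0.22419 <1
  x=-5.099: |R|=1.20708 >1
  x=-5.098: |R|=1.20600 >1
Interval (-4.9000, 0).

(-4.9000, 0).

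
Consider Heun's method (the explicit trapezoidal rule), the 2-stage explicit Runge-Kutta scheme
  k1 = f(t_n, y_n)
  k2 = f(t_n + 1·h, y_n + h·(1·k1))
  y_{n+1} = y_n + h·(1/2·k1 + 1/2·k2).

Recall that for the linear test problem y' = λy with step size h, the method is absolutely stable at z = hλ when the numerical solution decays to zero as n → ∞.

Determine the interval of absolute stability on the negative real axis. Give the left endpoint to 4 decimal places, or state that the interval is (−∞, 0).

(-2.0000, 0).

Set f=λy, z=hλ:
  order 2, 2-stage ⇒ R(z)=1+z+z^2/2
  (e.g. R(-0.32)=0.73120, |R|=0.73120)

Solve |R(x)|<1 on ℝ⁻.
x=-0.32: |R|=0.7312
|R(-1.55)|=0.6513 |R(-1.37)|=0.5685 |R(-0.61)|=0.5760
Bisect:
  x_lo=-2.6872 |R|=1.9234  x_hi=-0.2657 |R|=0.7696
  mid=-1.47649 |R|=0.61352 →hi
  mid=-2.08186 |R|=1.08521 →lo
  mid=-1.77918 |R|=0.80356 →hi
  mid=-1.93052 |R|=0.93293 →hi
  mid=-2.00619 |R|=1.00621 →lo
  mid=-1.96835 |R|=0.96886 →hi
  mid=-1.98727 |R|=0.98735 →hi
  mid=-1.99673 |R|=0.99674 →hi
  mid=-2.00146 |R|=1.00146 →lo
  mid=-1.99910 |R|=0.99910 →hi
  ...
  [-2.00013,-1.99998] ⇒ x*=-2.0000
Stable set (-2.0000, 0).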